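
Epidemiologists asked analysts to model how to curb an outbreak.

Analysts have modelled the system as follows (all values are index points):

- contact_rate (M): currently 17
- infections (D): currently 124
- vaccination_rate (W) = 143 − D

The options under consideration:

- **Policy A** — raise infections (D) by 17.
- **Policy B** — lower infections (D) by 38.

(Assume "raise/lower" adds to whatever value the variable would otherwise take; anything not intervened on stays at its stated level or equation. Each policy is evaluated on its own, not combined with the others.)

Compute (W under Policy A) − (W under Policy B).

-55

Policy A (D + 17):
  D = 124 + 17 = 141
  W = 143 − 141 = 2
Policy B (D − 38):
  D = 124 − 38 = 86
  W = 143 − 86 = 57
W: 2 − 57 = -55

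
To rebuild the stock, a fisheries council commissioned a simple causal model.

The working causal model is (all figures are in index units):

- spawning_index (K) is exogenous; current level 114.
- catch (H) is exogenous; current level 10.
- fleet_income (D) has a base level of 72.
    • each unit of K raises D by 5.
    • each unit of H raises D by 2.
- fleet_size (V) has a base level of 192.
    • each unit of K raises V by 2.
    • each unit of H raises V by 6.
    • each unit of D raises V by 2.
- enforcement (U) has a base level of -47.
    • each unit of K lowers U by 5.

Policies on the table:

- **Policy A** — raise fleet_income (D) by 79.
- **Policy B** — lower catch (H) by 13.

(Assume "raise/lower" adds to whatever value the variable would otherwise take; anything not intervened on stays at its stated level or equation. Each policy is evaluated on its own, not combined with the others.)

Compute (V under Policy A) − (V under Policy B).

288

Policy A (D + 79):
  K = 114
  H = 10
  D = 72 + 5·114 + 2·10 (+79 from intervention) = 741
  V = 192 + 2·114 + 6·10 + 2·741 = 1962
Policy B (H − 13):
  K = 114
  H = 10 − 13 = -3
  D = 72 + 5·114 + 2·(-3) = 636
  V = 192 + 2·114 + 6·(-3) + 2·636 = 1674
V: 1962 − 1674 = 288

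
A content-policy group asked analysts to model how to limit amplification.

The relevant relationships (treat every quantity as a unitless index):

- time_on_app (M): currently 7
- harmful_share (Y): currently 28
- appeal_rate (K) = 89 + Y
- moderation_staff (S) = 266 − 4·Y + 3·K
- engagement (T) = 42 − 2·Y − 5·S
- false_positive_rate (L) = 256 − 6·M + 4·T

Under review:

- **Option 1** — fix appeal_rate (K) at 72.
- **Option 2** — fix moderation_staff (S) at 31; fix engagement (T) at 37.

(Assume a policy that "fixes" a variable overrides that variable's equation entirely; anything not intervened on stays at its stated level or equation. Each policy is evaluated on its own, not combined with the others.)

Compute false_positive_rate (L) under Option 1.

Option 1 (K := 72):
  M = 7
  Y = 28
  K = 72
  S = 266 − 4·28 + 3·72 = 370
  T = 42 − 2·28 − 5·370 = -1864
  L = 256 − 6·7 + 4·(-1864) = -7242

-7242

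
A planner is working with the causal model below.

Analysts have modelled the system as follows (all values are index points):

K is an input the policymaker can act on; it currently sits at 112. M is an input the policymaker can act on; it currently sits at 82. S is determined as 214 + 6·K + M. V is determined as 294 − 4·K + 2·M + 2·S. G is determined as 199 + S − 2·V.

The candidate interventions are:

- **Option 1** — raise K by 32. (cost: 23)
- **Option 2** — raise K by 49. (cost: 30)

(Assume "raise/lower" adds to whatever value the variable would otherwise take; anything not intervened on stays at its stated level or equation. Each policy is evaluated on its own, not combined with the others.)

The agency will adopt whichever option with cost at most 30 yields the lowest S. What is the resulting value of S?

1160

Option 1 (K + 32):
  K = 112 + 32 = 144
  M = 82
  S = 214 + 6·144 + 82 = 1160
Option 2 (K + 49):
  K = 112 + 49 = 161
  M = 82
  S = 214 + 6·161 + 82 = 1262
Comparing — Option 1: S=1160, Option 2: S=1262. Lowest is 1160 (Option 1).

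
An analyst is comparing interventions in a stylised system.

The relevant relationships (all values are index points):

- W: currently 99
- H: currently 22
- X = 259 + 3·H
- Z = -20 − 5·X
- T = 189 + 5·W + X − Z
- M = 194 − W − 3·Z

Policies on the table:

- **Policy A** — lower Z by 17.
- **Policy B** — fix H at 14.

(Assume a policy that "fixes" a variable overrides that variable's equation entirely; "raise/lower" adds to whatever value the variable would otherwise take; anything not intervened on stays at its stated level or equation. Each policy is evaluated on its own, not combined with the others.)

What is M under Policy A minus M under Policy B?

Policy A (Z − 17):
  W = 99
  H = 22
  X = 259 + 3·22 = 325
  Z = -20 − 5·325 (−17 from intervention) = -1662
  M = 194 − 99 − 3·(-1662) = 5081
Policy B (H := 14):
  W = 99
  H = 14
  X = 259 + 3·14 = 301
  Z = -20 − 5·301 = -1525
  M = 194 − 99 − 3·(-1525) = 4670
M: 5081 − 4670 = 411

411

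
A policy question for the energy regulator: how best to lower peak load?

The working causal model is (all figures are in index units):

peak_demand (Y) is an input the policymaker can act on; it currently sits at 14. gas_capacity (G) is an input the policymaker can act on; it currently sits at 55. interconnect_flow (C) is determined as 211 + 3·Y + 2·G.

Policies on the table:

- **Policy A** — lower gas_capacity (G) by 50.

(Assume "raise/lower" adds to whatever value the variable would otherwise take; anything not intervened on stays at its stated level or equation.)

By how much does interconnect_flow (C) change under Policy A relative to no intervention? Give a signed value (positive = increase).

-100

Baseline:
  Y = 14
  G = 55
  C = 211 + 3·14 + 2·55 = 363
Policy A (G − 50):
  Y = 14
  G = 55 − 50 = 5
  C = 211 + 3·14 + 2·5 = 263
Change in C: 263 − 363 = -100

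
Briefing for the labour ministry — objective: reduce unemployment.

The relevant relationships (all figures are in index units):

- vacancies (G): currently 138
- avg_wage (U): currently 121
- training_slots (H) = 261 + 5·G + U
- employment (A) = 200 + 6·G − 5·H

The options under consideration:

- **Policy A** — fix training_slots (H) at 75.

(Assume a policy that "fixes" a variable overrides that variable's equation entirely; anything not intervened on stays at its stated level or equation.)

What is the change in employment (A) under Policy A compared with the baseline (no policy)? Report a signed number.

4985

Baseline:
  G = 138
  U = 121
  H = 261 + 5·138 + 121 = 1072
  A = 200 + 6·138 − 5·1072 = -4332
Policy A (H := 75):
  G = 138
  U = 121
  H = 75
  A = 200 + 6·138 − 5·75 = 653
Change in A: 653 − (-4332) = 4985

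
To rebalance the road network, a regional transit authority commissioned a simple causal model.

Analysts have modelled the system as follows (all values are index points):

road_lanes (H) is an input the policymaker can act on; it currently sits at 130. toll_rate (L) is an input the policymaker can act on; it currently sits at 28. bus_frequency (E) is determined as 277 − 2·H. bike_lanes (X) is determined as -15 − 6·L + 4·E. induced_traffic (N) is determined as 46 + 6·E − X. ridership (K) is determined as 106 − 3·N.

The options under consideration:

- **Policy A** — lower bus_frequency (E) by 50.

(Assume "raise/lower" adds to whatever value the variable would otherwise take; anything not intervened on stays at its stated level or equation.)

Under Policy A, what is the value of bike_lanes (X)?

-315

Policy A (E − 50):
  H = 130
  L = 28
  E = 277 − 2·130 (−50 from intervention) = -33
  X = -15 − 6·28 + 4·(-33) = -315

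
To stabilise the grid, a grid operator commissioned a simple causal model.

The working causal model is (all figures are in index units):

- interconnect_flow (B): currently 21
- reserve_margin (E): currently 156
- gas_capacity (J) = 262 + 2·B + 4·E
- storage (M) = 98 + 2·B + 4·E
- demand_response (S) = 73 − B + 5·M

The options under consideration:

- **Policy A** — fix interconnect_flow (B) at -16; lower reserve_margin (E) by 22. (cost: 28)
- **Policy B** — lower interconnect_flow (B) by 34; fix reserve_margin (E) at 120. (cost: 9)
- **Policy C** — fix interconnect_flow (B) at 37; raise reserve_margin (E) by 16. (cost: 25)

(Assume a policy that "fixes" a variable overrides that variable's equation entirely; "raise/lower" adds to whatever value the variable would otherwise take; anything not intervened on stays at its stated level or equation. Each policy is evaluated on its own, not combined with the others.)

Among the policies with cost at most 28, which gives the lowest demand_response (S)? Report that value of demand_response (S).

2846

Policy A (B := -16, E − 22):
  B = -16
  E = 156 − 22 = 134
  M = 98 + 2·(-16) + 4·134 = 602
  S = 73 − (-16) + 5·602 = 3099
Policy B (B − 34, E := 120):
  B = 21 − 34 = -13
  E = 120
  M = 98 + 2·(-13) + 4·120 = 552
  S = 73 − (-13) + 5·552 = 2846
Policy C (B := 37, E + 16):
  B = 37
  E = 156 + 16 = 172
  M = 98 + 2·37 + 4·172 = 860
  S = 73 − 37 + 5·860 = 4336
Comparing — Policy A: S=3099, Policy B: S=2846, Policy C: S=4336. Lowest is 2846 (Policy B).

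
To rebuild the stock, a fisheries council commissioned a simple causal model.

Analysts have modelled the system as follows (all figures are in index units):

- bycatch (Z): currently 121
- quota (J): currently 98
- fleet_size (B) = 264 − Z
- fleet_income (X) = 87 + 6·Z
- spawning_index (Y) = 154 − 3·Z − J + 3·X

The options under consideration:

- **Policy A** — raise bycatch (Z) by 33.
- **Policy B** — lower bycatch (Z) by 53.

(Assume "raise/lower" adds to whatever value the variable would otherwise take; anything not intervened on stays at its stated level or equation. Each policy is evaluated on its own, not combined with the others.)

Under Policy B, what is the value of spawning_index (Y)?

Policy B (Z − 53):
  Z = 121 − 53 = 68
  J = 98
  X = 87 + 6·68 = 495
  Y = 154 − 3·68 − 98 + 3·495 = 1337

1337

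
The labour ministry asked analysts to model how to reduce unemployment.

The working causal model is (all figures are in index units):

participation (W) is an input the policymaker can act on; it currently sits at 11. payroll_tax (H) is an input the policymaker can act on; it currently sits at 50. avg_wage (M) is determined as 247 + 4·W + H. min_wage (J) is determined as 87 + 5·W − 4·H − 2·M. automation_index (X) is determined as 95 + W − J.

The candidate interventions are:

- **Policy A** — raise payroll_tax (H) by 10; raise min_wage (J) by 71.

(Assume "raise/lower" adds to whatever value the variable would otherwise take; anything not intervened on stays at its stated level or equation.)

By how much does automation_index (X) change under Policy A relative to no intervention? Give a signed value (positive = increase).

-11

Baseline:
  W = 11
  H = 50
  M = 247 + 4·11 + 50 = 341
  J = 87 + 5·11 − 4·50 − 2·341 = -740
  X = 95 + 11 − (-740) = 846
Policy A (H + 10, J + 71):
  W = 11
  H = 50 + 10 = 60
  M = 247 + 4·11 + 60 = 351
  J = 87 + 5·11 − 4·60 − 2·351 (+71 from intervention) = -729
  X = 95 + 11 − (-729) = 835
Change in X: 835 − 846 = -11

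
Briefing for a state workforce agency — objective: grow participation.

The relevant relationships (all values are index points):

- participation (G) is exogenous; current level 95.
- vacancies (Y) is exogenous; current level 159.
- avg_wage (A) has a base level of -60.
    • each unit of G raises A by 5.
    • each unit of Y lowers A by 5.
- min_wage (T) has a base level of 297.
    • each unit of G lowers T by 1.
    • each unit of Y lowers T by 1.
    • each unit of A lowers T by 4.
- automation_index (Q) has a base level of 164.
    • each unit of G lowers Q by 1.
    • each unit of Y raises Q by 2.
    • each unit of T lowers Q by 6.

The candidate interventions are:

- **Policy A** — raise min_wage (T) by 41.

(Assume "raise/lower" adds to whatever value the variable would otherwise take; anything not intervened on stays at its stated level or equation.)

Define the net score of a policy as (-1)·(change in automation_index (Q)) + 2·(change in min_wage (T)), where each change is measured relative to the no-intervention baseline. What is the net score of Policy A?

328

Baseline:
  G = 95
  Y = 159
  A = -60 + 5·95 − 5·159 = -380
  T = 297 − 95 − 159 − 4·(-380) = 1563
  Q = 164 − 95 + 2·159 − 6·1563 = -8991
Policy A (T + 41):
  G = 95
  Y = 159
  A = -60 + 5·95 − 5·159 = -380
  T = 297 − 95 − 159 − 4·(-380) (+41 from intervention) = 1604
  Q = 164 − 95 + 2·159 − 6·1604 = -9237
ΔQ = -9237 − (-8991) = -246; ΔT = 1604 − 1563 = 41
Score = (-1)·(-246) + 2·41 = 328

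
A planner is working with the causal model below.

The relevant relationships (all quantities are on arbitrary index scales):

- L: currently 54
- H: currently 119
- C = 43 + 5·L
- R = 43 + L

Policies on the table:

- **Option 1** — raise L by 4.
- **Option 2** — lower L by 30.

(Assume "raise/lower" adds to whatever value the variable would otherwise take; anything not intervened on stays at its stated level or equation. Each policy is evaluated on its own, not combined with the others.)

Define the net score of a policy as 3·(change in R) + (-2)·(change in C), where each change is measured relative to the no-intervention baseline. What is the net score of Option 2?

Baseline:
  L = 54
  C = 43 + 5·54 = 313
  R = 43 + 54 = 97
Option 2 (L − 30):
  L = 54 − 30 = 24
  C = 43 + 5·24 = 163
  R = 43 + 24 = 67
ΔR = 67 − 97 = -30; ΔC = 163 − 313 = -150
Score = 3·(-30) + (-2)·(-150) = 210

210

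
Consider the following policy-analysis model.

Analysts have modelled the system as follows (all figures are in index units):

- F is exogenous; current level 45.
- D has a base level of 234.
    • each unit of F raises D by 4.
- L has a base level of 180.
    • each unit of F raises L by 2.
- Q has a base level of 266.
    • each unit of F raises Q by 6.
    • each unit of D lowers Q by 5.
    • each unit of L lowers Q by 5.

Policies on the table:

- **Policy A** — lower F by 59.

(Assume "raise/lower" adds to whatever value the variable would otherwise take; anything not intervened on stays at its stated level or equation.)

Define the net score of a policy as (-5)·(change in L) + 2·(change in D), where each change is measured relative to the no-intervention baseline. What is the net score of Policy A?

Baseline:
  F = 45
  D = 234 + 4·45 = 414
  L = 180 + 2·45 = 270
Policy A (F − 59):
  F = 45 − 59 = -14
  D = 234 + 4·(-14) = 178
  L = 180 + 2·(-14) = 152
ΔL = 152 − 270 = -118; ΔD = 178 − 414 = -236
Score = (-5)·(-118) + 2·(-236) = 118

118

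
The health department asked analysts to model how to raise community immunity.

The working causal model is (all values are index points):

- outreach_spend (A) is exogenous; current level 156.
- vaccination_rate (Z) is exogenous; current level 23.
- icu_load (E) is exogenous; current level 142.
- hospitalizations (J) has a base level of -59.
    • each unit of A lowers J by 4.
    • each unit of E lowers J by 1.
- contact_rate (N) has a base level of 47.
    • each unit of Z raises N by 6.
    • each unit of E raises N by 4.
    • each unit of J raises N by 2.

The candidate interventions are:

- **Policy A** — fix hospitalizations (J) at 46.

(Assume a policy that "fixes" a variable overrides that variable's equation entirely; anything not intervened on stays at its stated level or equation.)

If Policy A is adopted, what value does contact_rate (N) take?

845

Policy A (J := 46):
  A = 156
  Z = 23
  E = 142
  J = 46
  N = 47 + 6·23 + 4·142 + 2·46 = 845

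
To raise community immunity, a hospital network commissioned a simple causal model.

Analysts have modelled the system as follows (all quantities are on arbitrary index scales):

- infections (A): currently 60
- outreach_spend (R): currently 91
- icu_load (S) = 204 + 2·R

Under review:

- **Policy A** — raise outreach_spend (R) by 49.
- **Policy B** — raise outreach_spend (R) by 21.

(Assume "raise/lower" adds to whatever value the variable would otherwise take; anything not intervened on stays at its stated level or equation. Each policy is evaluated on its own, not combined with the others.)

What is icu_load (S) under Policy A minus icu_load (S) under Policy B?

56

Policy A (R + 49):
  R = 91 + 49 = 140
  S = 204 + 2·140 = 484
Policy B (R + 21):
  R = 91 + 21 = 112
  S = 204 + 2·112 = 428
S: 484 − 428 = 56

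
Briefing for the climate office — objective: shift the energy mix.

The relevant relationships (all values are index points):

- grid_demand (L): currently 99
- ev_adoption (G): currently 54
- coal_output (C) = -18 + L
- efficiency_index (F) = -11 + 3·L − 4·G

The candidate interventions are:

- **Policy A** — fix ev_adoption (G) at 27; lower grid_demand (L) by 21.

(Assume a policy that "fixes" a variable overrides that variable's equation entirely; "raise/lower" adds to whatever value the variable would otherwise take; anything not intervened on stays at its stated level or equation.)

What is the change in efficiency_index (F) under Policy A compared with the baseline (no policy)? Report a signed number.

Baseline:
  L = 99
  G = 54
  F = -11 + 3·99 − 4·54 = 70
Policy A (G := 27, L − 21):
  L = 99 − 21 = 78
  G = 27
  F = -11 + 3·78 − 4·27 = 115
Change in F: 115 − 70 = 45

45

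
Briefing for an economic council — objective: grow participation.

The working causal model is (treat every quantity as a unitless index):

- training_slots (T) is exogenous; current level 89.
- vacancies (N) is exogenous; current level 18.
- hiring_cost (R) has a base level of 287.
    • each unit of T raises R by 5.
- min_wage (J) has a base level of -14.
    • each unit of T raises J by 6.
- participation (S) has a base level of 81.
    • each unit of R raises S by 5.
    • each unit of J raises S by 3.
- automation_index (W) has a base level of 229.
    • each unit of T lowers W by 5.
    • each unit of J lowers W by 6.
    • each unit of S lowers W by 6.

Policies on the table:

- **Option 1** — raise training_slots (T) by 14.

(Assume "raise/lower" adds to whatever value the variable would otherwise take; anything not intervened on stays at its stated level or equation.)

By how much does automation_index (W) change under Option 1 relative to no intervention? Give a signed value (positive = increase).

Baseline:
  T = 89
  R = 287 + 5·89 = 732
  J = -14 + 6·89 = 520
  S = 81 + 5·732 + 3·520 = 5301
  W = 229 − 5·89 − 6·520 − 6·5301 = -35142
Option 1 (T + 14):
  T = 89 + 14 = 103
  R = 287 + 5·103 = 802
  J = -14 + 6·103 = 604
  S = 81 + 5·802 + 3·604 = 5903
  W = 229 − 5·103 − 6·604 − 6·5903 = -39328
Change in W: -39328 − (-35142) = -4186

-4186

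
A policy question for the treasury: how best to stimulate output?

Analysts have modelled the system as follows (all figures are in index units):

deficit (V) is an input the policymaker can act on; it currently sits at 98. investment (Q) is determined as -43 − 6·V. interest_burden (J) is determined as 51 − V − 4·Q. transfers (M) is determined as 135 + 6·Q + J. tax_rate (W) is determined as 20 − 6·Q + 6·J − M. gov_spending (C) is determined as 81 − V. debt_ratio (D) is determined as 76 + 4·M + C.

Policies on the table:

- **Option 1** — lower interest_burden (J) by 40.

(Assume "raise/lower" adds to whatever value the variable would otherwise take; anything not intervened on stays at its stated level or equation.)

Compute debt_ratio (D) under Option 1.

-4797

Option 1 (J − 40):
  V = 98
  Q = -43 − 6·98 = -631
  J = 51 − 98 − 4·(-631) (−40 from intervention) = 2437
  M = 135 + 6·(-631) + 2437 = -1214
  C = 81 − 98 = -17
  D = 76 + 4·(-1214) + (-17) = -4797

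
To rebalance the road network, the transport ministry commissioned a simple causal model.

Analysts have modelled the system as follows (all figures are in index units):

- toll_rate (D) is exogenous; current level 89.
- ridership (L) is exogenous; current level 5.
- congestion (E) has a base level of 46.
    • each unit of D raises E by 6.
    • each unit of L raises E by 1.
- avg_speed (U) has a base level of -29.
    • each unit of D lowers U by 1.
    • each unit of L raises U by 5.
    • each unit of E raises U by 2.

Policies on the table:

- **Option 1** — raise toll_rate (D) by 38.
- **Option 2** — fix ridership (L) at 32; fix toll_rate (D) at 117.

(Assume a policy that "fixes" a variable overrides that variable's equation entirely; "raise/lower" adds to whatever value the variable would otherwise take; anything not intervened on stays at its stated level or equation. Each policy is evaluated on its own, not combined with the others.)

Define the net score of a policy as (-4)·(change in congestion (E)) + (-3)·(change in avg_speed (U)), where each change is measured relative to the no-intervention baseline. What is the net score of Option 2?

Baseline:
  D = 89
  L = 5
  E = 46 + 6·89 + 5 = 585
  U = -29 − 89 + 5·5 + 2·585 = 1077
Option 2 (L := 32, D := 117):
  D = 117
  L = 32
  E = 46 + 6·117 + 32 = 780
  U = -29 − 117 + 5·32 + 2·780 = 1574
ΔE = 780 − 585 = 195; ΔU = 1574 − 1077 = 497
Score = (-4)·195 + (-3)·497 = -2271

-2271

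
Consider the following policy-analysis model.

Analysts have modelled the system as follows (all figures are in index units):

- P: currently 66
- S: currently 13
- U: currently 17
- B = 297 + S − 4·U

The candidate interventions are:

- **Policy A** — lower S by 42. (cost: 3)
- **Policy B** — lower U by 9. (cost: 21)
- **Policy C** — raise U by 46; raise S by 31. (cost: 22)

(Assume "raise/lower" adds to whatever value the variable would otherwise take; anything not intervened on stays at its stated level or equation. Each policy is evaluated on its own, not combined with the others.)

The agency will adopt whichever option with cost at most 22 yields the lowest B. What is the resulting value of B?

Policy A (S − 42):
  S = 13 − 42 = -29
  U = 17
  B = 297 + (-29) − 4·17 = 200
Policy B (U − 9):
  S = 13
  U = 17 − 9 = 8
  B = 297 + 13 − 4·8 = 278
Policy C (U + 46, S + 31):
  S = 13 + 31 = 44
  U = 17 + 46 = 63
  B = 297 + 44 − 4·63 = 89
Comparing — Policy A: B=200, Policy B: B=278, Policy C: B=89. Lowest is 89 (Policy C).

89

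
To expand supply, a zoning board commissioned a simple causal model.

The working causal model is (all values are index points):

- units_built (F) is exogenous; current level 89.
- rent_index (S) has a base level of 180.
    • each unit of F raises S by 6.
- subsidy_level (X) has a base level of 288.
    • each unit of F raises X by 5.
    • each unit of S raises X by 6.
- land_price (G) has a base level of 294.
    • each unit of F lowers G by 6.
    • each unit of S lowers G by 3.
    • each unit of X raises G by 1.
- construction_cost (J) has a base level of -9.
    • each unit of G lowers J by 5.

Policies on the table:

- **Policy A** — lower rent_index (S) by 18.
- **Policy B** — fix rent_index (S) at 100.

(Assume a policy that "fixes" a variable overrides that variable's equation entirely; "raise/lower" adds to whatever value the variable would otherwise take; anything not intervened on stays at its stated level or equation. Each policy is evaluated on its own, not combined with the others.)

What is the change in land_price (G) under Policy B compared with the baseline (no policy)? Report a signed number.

-1842

Baseline:
  F = 89
  S = 180 + 6·89 = 714
  X = 288 + 5·89 + 6·714 = 5017
  G = 294 − 6·89 − 3·714 + 5017 = 2635
Policy B (S := 100):
  F = 89
  S = 100
  X = 288 + 5·89 + 6·100 = 1333
  G = 294 − 6·89 − 3·100 + 1333 = 793
Change in G: 793 − 2635 = -1842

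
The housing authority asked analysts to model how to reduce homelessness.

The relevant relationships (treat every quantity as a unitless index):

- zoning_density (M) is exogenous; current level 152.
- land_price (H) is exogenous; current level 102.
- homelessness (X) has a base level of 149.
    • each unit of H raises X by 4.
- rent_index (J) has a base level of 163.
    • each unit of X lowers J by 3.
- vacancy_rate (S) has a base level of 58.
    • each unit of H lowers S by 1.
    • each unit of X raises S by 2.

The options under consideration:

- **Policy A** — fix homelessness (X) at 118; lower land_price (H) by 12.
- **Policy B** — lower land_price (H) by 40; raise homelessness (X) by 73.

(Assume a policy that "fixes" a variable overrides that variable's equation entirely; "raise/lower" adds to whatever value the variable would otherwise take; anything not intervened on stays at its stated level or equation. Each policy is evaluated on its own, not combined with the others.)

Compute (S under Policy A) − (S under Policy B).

-732

Policy A (X := 118, H − 12):
  H = 102 − 12 = 90
  X = 118
  S = 58 − 90 + 2·118 = 204
Policy B (H − 40, X + 73):
  H = 102 − 40 = 62
  X = 149 + 4·62 (+73 from intervention) = 470
  S = 58 − 62 + 2·470 = 936
S: 204 − 936 = -732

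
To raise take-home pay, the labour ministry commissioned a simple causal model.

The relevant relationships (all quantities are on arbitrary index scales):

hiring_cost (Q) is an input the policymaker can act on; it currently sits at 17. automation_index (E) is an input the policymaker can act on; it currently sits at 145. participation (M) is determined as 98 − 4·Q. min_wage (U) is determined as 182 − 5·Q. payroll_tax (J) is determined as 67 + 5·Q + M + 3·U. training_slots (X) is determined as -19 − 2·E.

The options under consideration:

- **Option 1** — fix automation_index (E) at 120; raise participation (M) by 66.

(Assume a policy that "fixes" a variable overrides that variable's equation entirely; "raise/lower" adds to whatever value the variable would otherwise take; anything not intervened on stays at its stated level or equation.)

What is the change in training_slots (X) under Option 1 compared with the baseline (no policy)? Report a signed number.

Baseline:
  E = 145
  X = -19 − 2·145 = -309
Option 1 (E := 120, M + 66):
  E = 120
  X = -19 − 2·120 = -259
Change in X: -259 − (-309) = 50

50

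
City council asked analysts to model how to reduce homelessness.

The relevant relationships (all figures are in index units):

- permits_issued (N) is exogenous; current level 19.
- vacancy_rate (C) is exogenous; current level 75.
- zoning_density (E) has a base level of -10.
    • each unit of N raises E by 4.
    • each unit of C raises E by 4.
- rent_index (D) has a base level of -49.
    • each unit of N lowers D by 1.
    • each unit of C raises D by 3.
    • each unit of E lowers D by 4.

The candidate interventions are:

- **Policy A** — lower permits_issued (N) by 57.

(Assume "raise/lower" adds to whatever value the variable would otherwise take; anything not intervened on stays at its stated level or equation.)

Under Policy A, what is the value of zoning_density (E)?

138

Policy A (N − 57):
  N = 19 − 57 = -38
  C = 75
  E = -10 + 4·(-38) + 4·75 = 138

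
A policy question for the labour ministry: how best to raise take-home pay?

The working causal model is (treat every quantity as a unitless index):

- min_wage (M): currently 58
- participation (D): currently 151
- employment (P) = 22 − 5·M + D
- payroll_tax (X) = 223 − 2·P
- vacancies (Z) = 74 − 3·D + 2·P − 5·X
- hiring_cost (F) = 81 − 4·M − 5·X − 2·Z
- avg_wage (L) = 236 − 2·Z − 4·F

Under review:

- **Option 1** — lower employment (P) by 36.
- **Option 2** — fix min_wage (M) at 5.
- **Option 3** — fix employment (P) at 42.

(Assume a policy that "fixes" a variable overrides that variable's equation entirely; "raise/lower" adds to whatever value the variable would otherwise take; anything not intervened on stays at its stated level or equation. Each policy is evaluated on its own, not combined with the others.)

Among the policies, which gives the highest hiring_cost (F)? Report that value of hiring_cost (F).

Option 1 (P − 36):
  M = 58
  D = 151
  P = 22 − 5·58 + 151 (−36 from intervention) = -153
  X = 223 − 2·(-153) = 529
  Z = 74 − 3·151 + 2·(-153) − 5·529 = -3330
  F = 81 − 4·58 − 5·529 − 2·(-3330) = 3864
Option 2 (M := 5):
  M = 5
  D = 151
  P = 22 − 5·5 + 151 = 148
  X = 223 − 2·148 = -73
  Z = 74 − 3·151 + 2·148 − 5·(-73) = 282
  F = 81 − 4·5 − 5·(-73) − 2·282 = -138
Option 3 (P := 42):
  M = 58
  D = 151
  P = 42
  X = 223 − 2·42 = 139
  Z = 74 − 3·151 + 2·42 − 5·139 = -990
  F = 81 − 4·58 − 5·139 − 2·(-990) = 1134
Comparing — Option 1: F=3864, Option 2: F=-138, Option 3: F=1134. Highest is 3864 (Option 1).

3864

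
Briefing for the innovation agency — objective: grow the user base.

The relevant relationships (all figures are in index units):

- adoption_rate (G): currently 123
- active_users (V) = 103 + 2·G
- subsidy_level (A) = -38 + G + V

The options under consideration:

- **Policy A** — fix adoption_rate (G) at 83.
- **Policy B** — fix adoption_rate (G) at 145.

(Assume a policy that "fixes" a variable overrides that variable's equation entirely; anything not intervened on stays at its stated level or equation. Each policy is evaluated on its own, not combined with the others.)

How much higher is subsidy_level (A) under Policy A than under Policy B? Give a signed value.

Policy A (G := 83):
  G = 83
  V = 103 + 2·83 = 269
  A = -38 + 83 + 269 = 314
Policy B (G := 145):
  G = 145
  V = 103 + 2·145 = 393
  A = -38 + 145 + 393 = 500
A: 314 − 500 = -186

-186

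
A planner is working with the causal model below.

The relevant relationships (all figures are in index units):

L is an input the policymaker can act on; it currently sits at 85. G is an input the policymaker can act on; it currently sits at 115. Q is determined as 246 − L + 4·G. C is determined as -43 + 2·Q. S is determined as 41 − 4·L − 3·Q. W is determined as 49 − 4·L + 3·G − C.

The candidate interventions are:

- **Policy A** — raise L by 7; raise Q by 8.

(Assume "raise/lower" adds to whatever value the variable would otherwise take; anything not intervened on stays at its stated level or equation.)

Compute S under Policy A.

-2193

Policy A (L + 7, Q + 8):
  L = 85 + 7 = 92
  G = 115
  Q = 246 − 92 + 4·115 (+8 from intervention) = 622
  S = 41 − 4·92 − 3·622 = -2193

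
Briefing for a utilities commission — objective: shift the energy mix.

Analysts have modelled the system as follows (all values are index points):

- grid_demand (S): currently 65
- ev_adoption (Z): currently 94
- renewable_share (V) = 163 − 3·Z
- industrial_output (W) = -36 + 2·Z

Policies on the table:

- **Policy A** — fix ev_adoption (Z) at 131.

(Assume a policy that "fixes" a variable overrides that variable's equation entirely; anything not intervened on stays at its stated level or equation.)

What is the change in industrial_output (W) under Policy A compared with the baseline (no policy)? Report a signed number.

74

Baseline:
  Z = 94
  W = -36 + 2·94 = 152
Policy A (Z := 131):
  Z = 131
  W = -36 + 2·131 = 226
Change in W: 226 − 152 = 74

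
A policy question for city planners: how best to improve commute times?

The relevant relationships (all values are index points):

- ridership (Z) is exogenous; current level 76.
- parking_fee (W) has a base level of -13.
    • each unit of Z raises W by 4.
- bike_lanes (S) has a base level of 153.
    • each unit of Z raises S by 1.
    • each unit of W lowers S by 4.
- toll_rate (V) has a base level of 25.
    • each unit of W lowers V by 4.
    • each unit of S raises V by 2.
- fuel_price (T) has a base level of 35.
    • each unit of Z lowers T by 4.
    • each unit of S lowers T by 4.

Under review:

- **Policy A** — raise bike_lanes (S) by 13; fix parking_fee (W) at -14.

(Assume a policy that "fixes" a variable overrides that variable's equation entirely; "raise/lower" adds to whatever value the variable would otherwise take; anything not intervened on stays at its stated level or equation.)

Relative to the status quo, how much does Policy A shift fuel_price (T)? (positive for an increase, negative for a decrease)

Baseline:
  Z = 76
  W = -13 + 4·76 = 291
  S = 153 + 76 − 4·291 = -935
  T = 35 − 4·76 − 4·(-935) = 3471
Policy A (S + 13, W := -14):
  Z = 76
  W = -14
  S = 153 + 76 − 4·(-14) (+13 from intervention) = 298
  T = 35 − 4·76 − 4·298 = -1461
Change in T: -1461 − 3471 = -4932

-4932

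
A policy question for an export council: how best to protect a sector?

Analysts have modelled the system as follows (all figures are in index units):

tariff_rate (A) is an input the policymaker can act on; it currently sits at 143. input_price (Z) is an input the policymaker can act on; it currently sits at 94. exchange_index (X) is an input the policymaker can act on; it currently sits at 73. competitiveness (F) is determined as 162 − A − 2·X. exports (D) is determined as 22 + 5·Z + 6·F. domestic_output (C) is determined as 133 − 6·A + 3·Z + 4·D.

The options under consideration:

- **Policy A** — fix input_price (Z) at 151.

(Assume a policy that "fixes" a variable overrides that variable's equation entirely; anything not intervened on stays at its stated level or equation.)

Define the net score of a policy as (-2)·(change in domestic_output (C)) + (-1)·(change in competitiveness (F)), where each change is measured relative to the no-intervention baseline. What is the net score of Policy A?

Baseline:
  A = 143
  Z = 94
  X = 73
  F = 162 − 143 − 2·73 = -127
  D = 22 + 5·94 + 6·(-127) = -270
  C = 133 − 6·143 + 3·94 + 4·(-270) = -1523
Policy A (Z := 151):
  A = 143
  Z = 151
  X = 73
  F = 162 − 143 − 2·73 = -127
  D = 22 + 5·151 + 6·(-127) = 15
  C = 133 − 6·143 + 3·151 + 4·15 = -212
ΔC = -212 − (-1523) = 1311; ΔF = -127 − (-127) = 0
Score = (-2)·1311 + (-1)·0 = -2622

-2622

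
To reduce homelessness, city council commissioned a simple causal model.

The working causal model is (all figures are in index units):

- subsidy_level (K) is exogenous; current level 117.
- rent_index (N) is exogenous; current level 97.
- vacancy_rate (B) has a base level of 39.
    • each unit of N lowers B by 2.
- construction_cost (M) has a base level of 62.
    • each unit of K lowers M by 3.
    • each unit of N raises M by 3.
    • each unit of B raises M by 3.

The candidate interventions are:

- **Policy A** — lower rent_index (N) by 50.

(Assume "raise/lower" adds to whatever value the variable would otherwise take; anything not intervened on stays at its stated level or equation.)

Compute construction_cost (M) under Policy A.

-313

Policy A (N − 50):
  K = 117
  N = 97 − 50 = 47
  B = 39 − 2·47 = -55
  M = 62 − 3·117 + 3·47 + 3·(-55) = -313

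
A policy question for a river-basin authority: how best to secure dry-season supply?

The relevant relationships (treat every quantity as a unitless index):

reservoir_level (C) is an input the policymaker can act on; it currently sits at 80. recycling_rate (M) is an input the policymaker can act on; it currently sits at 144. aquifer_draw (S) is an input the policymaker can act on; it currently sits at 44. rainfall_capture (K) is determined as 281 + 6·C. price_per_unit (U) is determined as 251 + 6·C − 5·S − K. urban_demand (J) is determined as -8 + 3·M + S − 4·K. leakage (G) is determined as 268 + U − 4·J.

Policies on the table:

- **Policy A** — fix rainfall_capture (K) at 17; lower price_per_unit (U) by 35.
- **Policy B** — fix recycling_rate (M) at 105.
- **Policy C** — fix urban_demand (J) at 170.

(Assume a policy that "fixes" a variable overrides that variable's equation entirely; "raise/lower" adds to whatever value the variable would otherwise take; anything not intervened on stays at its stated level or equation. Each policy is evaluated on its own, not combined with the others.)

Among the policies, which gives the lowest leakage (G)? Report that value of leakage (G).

Policy A (K := 17, U − 35):
  C = 80
  M = 144
  S = 44
  K = 17
  U = 251 + 6·80 − 5·44 − 17 (−35 from intervention) = 459
  J = -8 + 3·144 + 44 − 4·17 = 400
  G = 268 + 459 − 4·400 = -873
Policy B (M := 105):
  C = 80
  M = 105
  S = 44
  K = 281 + 6·80 = 761
  U = 251 + 6·80 − 5·44 − 761 = -250
  J = -8 + 3·105 + 44 − 4·761 = -2693
  G = 268 + (-250) − 4·(-2693) = 10790
Policy C (J := 170):
  C = 80
  M = 144
  S = 44
  K = 281 + 6·80 = 761
  U = 251 + 6·80 − 5·44 − 761 = -250
  J = 170
  G = 268 + (-250) − 4·170 = -662
Comparing — Policy A: G=-873, Policy B: G=10790, Policy C: G=-662. Lowest is -873 (Policy A).

-873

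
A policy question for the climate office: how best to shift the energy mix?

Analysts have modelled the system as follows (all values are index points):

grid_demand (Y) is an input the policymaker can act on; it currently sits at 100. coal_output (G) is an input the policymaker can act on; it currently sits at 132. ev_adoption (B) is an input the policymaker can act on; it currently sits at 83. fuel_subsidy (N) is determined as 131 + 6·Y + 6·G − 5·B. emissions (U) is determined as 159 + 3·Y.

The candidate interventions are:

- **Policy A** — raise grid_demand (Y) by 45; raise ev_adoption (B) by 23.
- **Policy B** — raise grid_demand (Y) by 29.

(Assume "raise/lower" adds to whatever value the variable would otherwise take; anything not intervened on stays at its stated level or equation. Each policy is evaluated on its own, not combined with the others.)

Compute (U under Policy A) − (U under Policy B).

Policy A (Y + 45, B + 23):
  Y = 100 + 45 = 145
  U = 159 + 3·145 = 594
Policy B (Y + 29):
  Y = 100 + 29 = 129
  U = 159 + 3·129 = 546
U: 594 − 546 = 48

48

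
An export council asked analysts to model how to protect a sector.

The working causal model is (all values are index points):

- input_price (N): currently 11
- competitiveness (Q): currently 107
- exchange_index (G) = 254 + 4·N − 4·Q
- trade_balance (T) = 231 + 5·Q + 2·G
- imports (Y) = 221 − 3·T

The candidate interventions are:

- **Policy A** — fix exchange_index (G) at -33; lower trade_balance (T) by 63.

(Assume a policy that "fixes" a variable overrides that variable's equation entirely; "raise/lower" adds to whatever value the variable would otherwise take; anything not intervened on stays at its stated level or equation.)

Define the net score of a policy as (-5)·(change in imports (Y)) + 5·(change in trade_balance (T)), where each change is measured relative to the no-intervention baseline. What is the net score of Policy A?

Baseline:
  N = 11
  Q = 107
  G = 254 + 4·11 − 4·107 = -130
  T = 231 + 5·107 + 2·(-130) = 506
  Y = 221 − 3·506 = -1297
Policy A (G := -33, T − 63):
  N = 11
  Q = 107
  G = -33
  T = 231 + 5·107 + 2·(-33) (−63 from intervention) = 637
  Y = 221 − 3·637 = -1690
ΔY = -1690 − (-1297) = -393; ΔT = 637 − 506 = 131
Score = (-5)·(-393) + 5·131 = 2620

2620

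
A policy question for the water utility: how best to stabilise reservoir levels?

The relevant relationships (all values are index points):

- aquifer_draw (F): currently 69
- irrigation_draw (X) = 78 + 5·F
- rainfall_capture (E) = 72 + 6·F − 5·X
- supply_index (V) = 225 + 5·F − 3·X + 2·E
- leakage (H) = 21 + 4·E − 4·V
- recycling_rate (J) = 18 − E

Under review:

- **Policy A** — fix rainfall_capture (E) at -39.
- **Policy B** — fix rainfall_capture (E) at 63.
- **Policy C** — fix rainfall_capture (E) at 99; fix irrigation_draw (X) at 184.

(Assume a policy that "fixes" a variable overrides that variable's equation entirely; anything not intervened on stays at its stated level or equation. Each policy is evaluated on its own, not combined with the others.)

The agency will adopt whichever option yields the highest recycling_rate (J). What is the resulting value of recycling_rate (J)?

Policy A (E := -39):
  F = 69
  X = 78 + 5·69 = 423
  E = -39
  J = 18 − (-39) = 57
Policy B (E := 63):
  F = 69
  X = 78 + 5·69 = 423
  E = 63
  J = 18 − 63 = -45
Policy C (E := 99, X := 184):
  F = 69
  X = 184
  E = 99
  J = 18 − 99 = -81
Comparing — Policy A: J=57, Policy B: J=-45, Policy C: J=-81. Highest is 57 (Policy A).

57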